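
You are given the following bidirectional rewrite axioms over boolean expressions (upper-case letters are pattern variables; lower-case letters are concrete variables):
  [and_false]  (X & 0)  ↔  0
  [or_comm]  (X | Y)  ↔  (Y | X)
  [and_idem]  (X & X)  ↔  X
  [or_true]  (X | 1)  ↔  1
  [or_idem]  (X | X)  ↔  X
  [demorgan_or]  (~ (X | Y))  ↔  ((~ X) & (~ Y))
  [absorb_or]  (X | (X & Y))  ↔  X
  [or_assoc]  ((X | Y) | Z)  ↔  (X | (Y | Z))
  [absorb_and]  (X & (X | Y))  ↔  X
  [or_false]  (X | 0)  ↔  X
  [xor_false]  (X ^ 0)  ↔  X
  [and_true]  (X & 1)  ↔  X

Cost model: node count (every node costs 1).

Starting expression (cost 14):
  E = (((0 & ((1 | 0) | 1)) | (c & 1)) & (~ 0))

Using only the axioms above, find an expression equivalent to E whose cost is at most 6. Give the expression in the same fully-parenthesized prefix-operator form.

((0 | c) & (~ 0))   [cost 6]

1. [or_false →] (1 | 0)  →  1;  E = (((0 & (1 | 1)) | (c & 1)) & (~ 0))
2. [and_true →] (c & 1)  →  c;  E = (((0 & (1 | 1)) | c) & (~ 0))
3. [or_idem →] (1 | 1)  →  1;  E = (((0 & 1) | c) & (~ 0))
4. [and_true →] (0 & 1)  →  0;  cost 6 ≤ 6, done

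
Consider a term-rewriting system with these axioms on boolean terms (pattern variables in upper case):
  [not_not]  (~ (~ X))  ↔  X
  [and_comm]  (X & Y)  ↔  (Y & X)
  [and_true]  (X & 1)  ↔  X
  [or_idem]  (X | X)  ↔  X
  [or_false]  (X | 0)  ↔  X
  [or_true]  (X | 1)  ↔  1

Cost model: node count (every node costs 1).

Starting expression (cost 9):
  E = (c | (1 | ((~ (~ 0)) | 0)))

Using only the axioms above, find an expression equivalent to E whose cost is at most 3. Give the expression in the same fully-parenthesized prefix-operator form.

(c | 1)   [cost 3]

step 1: not_not (→) rewrites (~ (~ 0)) into 0, now (c | (1 | (0 | 0)))
step 2: or_idem (→) rewrites (0 | 0) into 0, now (c | (1 | 0))
step 3: or_false (→) rewrites (1 | 0) into 1, reaching cost 3 (bound 3)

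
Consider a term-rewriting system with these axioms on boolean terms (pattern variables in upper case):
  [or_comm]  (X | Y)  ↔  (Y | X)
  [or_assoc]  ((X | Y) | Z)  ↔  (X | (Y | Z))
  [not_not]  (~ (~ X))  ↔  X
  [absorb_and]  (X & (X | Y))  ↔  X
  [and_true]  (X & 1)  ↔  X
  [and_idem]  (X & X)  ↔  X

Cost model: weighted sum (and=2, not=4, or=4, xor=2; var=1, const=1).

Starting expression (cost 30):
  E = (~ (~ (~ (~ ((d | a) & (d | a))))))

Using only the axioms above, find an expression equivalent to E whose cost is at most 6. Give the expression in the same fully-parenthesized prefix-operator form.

step 1: and_idem (→) rewrites ((d | a) & (d | a)) into (d | a), now (~ (~ (~ (~ (d | a)))))
step 2: not_not (→) rewrites (~ (~ (~ (~ (d | a))))) into (~ (~ (d | a)))
step 3: not_not (→) rewrites (~ (~ (d | a))) into (d | a), reaching cost 6 (bound 6)

(d | a)   [cost 6]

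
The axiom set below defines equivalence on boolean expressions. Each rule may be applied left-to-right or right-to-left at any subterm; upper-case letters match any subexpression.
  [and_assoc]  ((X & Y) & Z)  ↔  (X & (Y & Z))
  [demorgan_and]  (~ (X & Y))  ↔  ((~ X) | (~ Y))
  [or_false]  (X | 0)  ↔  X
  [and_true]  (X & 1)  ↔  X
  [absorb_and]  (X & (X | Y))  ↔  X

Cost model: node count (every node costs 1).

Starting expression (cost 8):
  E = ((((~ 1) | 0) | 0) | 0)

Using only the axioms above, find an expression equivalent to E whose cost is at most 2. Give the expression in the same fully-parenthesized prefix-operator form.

step 1: or_false (→) rewrites ((((~ 1) | 0) | 0) | 0) into (((~ 1) | 0) | 0)
step 2: or_false (→) rewrites ((~ 1) | 0) into (~ 1), now ((~ 1) | 0)
step 3: or_false (→) rewrites ((~ 1) | 0) into (~ 1), reaching cost 2 (bound 2)

(~ 1)   [cost 2]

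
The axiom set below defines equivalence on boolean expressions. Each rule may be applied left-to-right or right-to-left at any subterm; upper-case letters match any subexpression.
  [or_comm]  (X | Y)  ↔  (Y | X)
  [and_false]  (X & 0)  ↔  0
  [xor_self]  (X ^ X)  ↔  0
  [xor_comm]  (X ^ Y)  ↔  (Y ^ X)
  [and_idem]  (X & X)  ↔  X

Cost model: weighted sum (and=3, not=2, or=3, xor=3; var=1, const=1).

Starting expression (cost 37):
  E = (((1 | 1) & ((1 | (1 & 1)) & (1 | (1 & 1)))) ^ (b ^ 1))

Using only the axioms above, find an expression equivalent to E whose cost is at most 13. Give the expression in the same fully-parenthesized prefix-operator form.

((1 | 1) ^ (b ^ 1))   [cost 13]

1. [and_idem →] ((1 | (1 & 1)) & (1 | (1 & 1)))  →  (1 | (1 & 1));  E = (((1 | 1) & (1 | (1 & 1))) ^ (b ^ 1))
2. [and_idem →] (1 & 1)  →  1;  E = (((1 | 1) & (1 | 1)) ^ (b ^ 1))
3. [and_idem →] ((1 | 1) & (1 | 1))  →  (1 | 1);  cost 13 ≤ 13, done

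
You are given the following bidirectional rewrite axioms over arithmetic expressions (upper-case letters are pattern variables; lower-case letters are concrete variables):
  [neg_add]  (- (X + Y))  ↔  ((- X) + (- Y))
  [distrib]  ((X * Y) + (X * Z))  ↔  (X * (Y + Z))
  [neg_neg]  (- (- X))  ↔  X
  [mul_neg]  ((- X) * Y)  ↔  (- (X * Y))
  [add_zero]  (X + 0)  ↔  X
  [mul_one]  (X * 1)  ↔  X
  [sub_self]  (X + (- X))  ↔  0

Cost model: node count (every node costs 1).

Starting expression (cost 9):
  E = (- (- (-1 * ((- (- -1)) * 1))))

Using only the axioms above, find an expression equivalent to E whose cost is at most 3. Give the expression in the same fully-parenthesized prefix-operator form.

(-1 * -1)   [cost 3]

step 1: mul_one (→) rewrites ((- (- -1)) * 1) into (- (- -1)), now (- (- (-1 * (- (- -1)))))
step 2: neg_neg (→) rewrites (- (- -1)) into -1, now (- (- (-1 * -1)))
step 3: neg_neg (→) rewrites (- (- (-1 * -1))) into (-1 * -1), reaching cost 3 (bound 3)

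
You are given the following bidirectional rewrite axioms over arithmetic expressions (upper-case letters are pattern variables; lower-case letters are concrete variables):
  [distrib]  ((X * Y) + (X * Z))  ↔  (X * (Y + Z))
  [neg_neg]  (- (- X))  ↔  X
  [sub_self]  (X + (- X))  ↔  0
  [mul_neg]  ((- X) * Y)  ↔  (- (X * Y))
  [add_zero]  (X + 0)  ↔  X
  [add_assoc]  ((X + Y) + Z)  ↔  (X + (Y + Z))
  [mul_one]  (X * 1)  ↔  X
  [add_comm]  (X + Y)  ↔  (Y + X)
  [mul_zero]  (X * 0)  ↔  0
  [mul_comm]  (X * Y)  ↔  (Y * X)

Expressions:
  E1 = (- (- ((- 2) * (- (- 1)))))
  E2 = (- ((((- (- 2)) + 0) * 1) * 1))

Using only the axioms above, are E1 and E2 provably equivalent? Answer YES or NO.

1. [neg_neg →] (- (- ((- 2) * (- (- 1)))))  →  ((- 2) * (- (- 1)))
2. [neg_neg →] (- (- 1))  →  1;  E1 = ((- 2) * 1)
3. [mul_one →] ((- 2) * 1)  →  (- 2)
4. [add_zero ←] 2  →  (2 + 0);  E1 = (- (2 + 0))
5. [mul_one ←] (2 + 0)  →  ((2 + 0) * 1);  E1 = (- ((2 + 0) * 1))
6. [mul_one ←] (2 + 0)  →  ((2 + 0) * 1);  E1 = (- (((2 + 0) * 1) * 1))
7. [neg_neg ←] 2  →  (- (- 2));  this is E2

YES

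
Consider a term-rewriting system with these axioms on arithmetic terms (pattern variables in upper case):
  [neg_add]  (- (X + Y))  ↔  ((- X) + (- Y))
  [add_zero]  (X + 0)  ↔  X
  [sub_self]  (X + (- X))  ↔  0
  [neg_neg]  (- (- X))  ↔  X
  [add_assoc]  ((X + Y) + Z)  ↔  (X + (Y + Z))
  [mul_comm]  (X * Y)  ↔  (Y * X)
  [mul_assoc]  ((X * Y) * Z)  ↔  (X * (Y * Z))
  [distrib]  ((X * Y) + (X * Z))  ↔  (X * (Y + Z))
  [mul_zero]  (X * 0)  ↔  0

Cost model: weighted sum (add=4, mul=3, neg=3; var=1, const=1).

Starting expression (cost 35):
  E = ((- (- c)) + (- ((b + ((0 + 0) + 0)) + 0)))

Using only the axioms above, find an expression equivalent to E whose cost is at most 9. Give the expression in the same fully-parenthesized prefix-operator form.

step 1: add_zero (→) rewrites ((0 + 0) + 0) into (0 + 0), now ((- (- c)) + (- ((b + (0 + 0)) + 0)))
step 2: neg_neg (→) rewrites (- (- c)) into c, now (c + (- ((b + (0 + 0)) + 0)))
step 3: add_zero (→) rewrites (0 + 0) into 0, now (c + (- ((b + 0) + 0)))
step 4: add_zero (→) rewrites ((b + 0) + 0) into (b + 0), now (c + (- (b + 0)))
step 5: add_zero (→) rewrites (b + 0) into b, reaching cost 9 (bound 9)

(c + (- b))   [cost 9]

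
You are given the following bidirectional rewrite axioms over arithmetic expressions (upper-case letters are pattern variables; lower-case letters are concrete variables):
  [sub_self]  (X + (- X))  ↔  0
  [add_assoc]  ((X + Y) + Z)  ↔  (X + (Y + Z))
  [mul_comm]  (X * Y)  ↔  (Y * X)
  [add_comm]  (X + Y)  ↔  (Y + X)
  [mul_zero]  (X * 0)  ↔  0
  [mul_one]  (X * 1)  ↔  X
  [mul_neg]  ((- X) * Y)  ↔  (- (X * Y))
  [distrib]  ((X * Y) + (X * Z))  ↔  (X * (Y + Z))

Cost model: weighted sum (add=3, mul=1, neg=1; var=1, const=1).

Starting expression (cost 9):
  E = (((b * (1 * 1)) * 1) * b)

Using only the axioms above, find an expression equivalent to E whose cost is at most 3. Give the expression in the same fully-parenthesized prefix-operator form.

(b * b)   [cost 3]

1. [mul_one →] (1 * 1)  →  1;  E = (((b * 1) * 1) * b)
2. [mul_comm →] (((b * 1) * 1) * b)  →  (b * ((b * 1) * 1))
3. [mul_one →] ((b * 1) * 1)  →  (b * 1);  E = (b * (b * 1))
4. [mul_one →] (b * 1)  →  b;  cost 3 ≤ 3, done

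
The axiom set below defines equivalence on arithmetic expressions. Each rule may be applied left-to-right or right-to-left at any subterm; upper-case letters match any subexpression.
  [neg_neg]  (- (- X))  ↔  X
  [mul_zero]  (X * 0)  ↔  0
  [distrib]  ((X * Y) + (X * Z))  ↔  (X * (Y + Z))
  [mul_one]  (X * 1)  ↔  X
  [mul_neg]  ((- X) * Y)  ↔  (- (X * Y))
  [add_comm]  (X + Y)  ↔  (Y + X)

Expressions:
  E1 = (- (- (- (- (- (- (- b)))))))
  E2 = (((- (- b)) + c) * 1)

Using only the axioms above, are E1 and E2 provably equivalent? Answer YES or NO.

NO

The axioms are sound identities: if E1 ↔* E2 then E1 and E2 evaluate identically under any assignment.
Under b=0, c=1: E1 evaluates to 0, E2 to 1. Distinct ⇒ no rewrite sequence connects them.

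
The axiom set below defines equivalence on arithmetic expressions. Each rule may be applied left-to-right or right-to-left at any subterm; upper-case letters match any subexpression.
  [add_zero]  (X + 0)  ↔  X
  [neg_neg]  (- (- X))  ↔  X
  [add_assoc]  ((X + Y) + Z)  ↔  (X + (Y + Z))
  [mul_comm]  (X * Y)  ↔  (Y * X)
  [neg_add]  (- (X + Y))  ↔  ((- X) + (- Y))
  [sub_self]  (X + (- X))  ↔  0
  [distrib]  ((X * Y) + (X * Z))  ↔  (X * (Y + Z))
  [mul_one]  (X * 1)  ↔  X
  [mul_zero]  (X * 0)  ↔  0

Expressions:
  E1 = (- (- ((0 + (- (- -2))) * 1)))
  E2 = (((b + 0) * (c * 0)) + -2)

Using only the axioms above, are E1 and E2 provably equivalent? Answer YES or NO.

YES

(1) (- (- -2))  =[neg_neg →]=  -2    ⊢ (- (- ((0 + -2) * 1)))
(2) ((0 + -2) * 1)  =[mul_one →]=  (0 + -2)    ⊢ (- (- (0 + -2)))
(3) (- (- (0 + -2)))  =[neg_neg →]=  (0 + -2)
(4) 0  =[mul_zero ←]=  (b * 0)    ⊢ ((b * 0) + -2)
(5) b  =[add_zero ←]=  (b + 0)    ⊢ (((b + 0) * 0) + -2)
(6) 0  =[mul_zero ←]=  (c * 0)    ⊢ E2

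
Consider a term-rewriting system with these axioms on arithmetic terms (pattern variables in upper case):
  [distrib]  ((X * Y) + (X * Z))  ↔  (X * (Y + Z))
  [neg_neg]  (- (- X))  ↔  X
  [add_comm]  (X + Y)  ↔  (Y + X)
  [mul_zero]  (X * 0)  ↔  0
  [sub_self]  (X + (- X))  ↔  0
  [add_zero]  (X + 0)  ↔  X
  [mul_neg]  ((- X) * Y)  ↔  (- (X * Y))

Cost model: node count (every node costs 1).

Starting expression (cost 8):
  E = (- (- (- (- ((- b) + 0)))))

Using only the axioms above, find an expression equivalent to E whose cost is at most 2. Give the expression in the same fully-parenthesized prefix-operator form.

1. [neg_neg →] (- (- (- ((- b) + 0))))  →  (- ((- b) + 0));  E = (- (- ((- b) + 0)))
2. [add_zero →] ((- b) + 0)  →  (- b);  E = (- (- (- b)))
3. [neg_neg →] (- (- b))  →  b;  cost 2 ≤ 2, done

(- b)   [cost 2]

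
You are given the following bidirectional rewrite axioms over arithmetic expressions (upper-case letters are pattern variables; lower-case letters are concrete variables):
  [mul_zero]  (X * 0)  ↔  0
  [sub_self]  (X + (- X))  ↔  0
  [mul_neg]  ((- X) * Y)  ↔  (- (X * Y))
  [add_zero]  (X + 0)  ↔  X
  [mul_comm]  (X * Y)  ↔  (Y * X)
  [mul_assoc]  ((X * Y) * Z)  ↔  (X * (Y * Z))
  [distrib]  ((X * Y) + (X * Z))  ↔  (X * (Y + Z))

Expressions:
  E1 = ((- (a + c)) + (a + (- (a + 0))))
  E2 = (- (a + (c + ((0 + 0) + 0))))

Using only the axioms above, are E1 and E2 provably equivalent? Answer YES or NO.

YES

1. [add_zero →] (a + 0)  →  a;  E1 = ((- (a + c)) + (a + (- a)))
2. [sub_self →] (a + (- a))  →  0;  E1 = ((- (a + c)) + 0)
3. [add_zero →] ((- (a + c)) + 0)  →  (- (a + c))
4. [add_zero ←] c  →  (c + 0);  E1 = (- (a + (c + 0)))
5. [add_zero ←] 0  →  (0 + 0);  E1 = (- (a + (c + (0 + 0))))
6. [add_zero ←] (0 + 0)  →  ((0 + 0) + 0);  this is E2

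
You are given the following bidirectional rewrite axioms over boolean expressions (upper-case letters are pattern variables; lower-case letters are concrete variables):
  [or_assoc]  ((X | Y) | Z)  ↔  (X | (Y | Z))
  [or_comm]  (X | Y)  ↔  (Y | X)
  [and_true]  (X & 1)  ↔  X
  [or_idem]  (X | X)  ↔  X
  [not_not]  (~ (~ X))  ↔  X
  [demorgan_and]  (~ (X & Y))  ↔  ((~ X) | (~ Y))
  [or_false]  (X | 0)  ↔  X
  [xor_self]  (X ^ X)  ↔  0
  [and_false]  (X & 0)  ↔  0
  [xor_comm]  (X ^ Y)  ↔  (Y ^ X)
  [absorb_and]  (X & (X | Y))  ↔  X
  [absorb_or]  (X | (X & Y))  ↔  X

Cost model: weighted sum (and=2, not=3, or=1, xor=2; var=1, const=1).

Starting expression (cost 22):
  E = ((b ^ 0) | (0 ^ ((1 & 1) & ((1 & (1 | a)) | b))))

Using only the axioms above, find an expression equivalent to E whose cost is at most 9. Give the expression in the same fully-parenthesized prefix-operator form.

step 1: and_true (→) rewrites (1 & 1) into 1, now ((b ^ 0) | (0 ^ (1 & ((1 & (1 | a)) | b))))
step 2: absorb_and (→) rewrites (1 & (1 | a)) into 1, now ((b ^ 0) | (0 ^ (1 & (1 | b))))
step 3: absorb_and (→) rewrites (1 & (1 | b)) into 1, reaching cost 9 (bound 9)

((b ^ 0) | (0 ^ 1))   [cost 9]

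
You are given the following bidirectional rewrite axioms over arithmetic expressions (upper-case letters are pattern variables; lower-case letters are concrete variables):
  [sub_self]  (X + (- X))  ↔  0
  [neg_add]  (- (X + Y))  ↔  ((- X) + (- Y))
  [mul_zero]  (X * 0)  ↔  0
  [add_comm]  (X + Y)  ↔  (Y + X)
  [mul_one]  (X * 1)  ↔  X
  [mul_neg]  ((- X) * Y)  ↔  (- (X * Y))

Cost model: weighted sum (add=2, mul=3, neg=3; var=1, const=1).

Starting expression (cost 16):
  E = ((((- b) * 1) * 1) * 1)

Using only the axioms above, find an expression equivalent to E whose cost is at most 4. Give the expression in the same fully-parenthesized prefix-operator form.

step 1: mul_one (→) rewrites ((- b) * 1) into (- b), now (((- b) * 1) * 1)
step 2: mul_one (→) rewrites (((- b) * 1) * 1) into ((- b) * 1)
step 3: mul_one (→) rewrites ((- b) * 1) into (- b), reaching cost 4 (bound 4)

(- b)   [cost 4]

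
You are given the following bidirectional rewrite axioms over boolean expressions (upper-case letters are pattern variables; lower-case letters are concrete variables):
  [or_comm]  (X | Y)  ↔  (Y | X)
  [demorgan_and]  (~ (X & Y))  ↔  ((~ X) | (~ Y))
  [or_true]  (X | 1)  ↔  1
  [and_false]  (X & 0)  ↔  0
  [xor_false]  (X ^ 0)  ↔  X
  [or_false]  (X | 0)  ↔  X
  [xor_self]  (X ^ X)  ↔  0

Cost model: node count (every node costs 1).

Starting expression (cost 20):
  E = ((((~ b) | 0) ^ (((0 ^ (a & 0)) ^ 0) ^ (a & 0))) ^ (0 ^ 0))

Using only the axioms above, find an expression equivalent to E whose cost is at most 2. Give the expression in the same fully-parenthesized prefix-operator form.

(~ b)   [cost 2]

(1) (a & 0)  =[and_false →]=  0    ⊢ ((((~ b) | 0) ^ (((0 ^ 0) ^ 0) ^ (a & 0))) ^ (0 ^ 0))
(2) (0 ^ 0)  =[xor_false →]=  0    ⊢ ((((~ b) | 0) ^ ((0 ^ 0) ^ (a & 0))) ^ (0 ^ 0))
(3) (a & 0)  =[and_false →]=  0    ⊢ ((((~ b) | 0) ^ ((0 ^ 0) ^ 0)) ^ (0 ^ 0))
(4) (0 ^ 0)  =[xor_false →]=  0    ⊢ ((((~ b) | 0) ^ ((0 ^ 0) ^ 0)) ^ 0)
(5) ((0 ^ 0) ^ 0)  =[xor_false →]=  (0 ^ 0)    ⊢ ((((~ b) | 0) ^ (0 ^ 0)) ^ 0)
(6) (0 ^ 0)  =[xor_false →]=  0    ⊢ ((((~ b) | 0) ^ 0) ^ 0)
(7) ((~ b) | 0)  =[or_false →]=  (~ b)    ⊢ (((~ b) ^ 0) ^ 0)
(8) ((~ b) ^ 0)  =[xor_false →]=  (~ b)    ⊢ ((~ b) ^ 0)
(9) ((~ b) ^ 0)  =[xor_false →]=  (~ b)    ⊢ cost 2, within 2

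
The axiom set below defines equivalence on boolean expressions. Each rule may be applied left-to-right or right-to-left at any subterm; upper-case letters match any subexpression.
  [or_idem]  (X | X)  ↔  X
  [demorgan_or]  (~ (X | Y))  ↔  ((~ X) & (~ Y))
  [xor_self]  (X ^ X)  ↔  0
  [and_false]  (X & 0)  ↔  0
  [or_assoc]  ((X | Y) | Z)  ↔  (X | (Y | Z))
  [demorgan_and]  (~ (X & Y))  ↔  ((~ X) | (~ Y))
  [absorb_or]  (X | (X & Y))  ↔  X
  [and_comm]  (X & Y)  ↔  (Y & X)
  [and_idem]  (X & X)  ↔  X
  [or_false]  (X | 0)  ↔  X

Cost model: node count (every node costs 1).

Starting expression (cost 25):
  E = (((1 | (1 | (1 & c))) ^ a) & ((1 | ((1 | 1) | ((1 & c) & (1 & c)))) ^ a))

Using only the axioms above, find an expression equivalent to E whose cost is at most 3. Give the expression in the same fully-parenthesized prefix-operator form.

1. [and_idem →] ((1 & c) & (1 & c))  →  (1 & c);  E = (((1 | (1 | (1 & c))) ^ a) & ((1 | ((1 | 1) | (1 & c))) ^ a))
2. [or_idem →] (1 | 1)  →  1;  E = (((1 | (1 | (1 & c))) ^ a) & ((1 | (1 | (1 & c))) ^ a))
3. [and_idem →] (((1 | (1 | (1 & c))) ^ a) & ((1 | (1 | (1 & c))) ^ a))  →  ((1 | (1 | (1 & c))) ^ a)
4. [absorb_or →] (1 | (1 & c))  →  1;  E = ((1 | 1) ^ a)
5. [or_idem →] (1 | 1)  →  1;  cost 3 ≤ 3, done

(1 ^ a)   [cost 3]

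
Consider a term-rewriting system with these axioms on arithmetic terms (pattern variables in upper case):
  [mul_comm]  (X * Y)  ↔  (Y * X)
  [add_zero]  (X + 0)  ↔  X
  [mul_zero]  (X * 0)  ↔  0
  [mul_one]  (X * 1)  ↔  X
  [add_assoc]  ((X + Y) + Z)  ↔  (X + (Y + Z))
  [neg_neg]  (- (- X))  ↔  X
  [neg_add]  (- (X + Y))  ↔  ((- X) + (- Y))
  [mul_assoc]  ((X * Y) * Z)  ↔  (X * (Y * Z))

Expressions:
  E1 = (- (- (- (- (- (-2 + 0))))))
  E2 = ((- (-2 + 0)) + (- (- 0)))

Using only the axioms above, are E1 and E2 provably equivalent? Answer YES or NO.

YES

step 1: neg_neg (→) rewrites (- (- (- (- (-2 + 0))))) into (- (- (-2 + 0))), now (- (- (- (-2 + 0))))
step 2: neg_neg (→) rewrites (- (- (-2 + 0))) into (-2 + 0), now (- (-2 + 0))
step 3: add_zero (←) rewrites (- (-2 + 0)) into ((- (-2 + 0)) + 0)
step 4: neg_neg (←) rewrites 0 into (- (- 0)), which is E2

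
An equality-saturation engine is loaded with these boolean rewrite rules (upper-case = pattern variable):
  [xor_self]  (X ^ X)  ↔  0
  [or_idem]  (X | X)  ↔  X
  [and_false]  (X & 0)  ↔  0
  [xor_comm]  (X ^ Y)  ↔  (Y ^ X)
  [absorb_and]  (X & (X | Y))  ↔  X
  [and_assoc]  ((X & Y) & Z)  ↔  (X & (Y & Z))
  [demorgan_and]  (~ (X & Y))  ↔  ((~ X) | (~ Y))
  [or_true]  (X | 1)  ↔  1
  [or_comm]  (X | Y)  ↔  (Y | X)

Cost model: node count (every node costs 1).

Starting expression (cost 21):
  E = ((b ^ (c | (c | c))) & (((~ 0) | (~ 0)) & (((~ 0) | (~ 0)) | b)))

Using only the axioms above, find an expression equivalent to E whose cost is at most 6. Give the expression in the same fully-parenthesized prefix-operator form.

((b ^ c) & (~ 0))   [cost 6]

1. [absorb_and →] (((~ 0) | (~ 0)) & (((~ 0) | (~ 0)) | b))  →  ((~ 0) | (~ 0));  E = ((b ^ (c | (c | c))) & ((~ 0) | (~ 0)))
2. [or_idem →] ((~ 0) | (~ 0))  →  (~ 0);  E = ((b ^ (c | (c | c))) & (~ 0))
3. [or_idem →] (c | c)  →  c;  E = ((b ^ (c | c)) & (~ 0))
4. [or_idem →] (c | c)  →  c;  cost 6 ≤ 6, done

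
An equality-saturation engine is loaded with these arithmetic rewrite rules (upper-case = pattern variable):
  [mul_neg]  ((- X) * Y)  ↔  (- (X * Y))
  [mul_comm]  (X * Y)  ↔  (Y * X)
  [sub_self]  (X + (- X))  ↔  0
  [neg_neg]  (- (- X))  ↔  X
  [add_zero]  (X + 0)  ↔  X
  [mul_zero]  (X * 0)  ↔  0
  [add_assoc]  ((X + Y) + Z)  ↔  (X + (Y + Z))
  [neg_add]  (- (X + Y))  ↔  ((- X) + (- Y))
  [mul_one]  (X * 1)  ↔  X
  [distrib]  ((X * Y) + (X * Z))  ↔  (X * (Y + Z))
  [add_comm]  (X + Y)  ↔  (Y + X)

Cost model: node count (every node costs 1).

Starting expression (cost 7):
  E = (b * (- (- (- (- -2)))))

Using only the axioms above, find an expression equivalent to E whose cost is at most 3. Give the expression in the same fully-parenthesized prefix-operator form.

(b * -2)   [cost 3]

1. [neg_neg →] (- (- (- -2)))  →  (- -2);  E = (b * (- (- -2)))
2. [neg_neg →] (- (- -2))  →  -2;  cost 3 ≤ 3, done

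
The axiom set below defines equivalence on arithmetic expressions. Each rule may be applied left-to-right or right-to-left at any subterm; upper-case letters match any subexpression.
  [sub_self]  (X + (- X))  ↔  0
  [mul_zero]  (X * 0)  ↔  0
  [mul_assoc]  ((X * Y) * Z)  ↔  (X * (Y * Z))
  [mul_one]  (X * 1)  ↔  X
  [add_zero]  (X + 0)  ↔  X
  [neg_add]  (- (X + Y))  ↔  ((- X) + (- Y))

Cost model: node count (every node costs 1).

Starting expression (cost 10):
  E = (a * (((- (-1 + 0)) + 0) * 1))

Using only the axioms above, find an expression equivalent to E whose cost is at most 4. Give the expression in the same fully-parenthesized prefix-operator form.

(a * (- -1))   [cost 4]

step 1: add_zero (→) rewrites ((- (-1 + 0)) + 0) into (- (-1 + 0)), now (a * ((- (-1 + 0)) * 1))
step 2: mul_one (→) rewrites ((- (-1 + 0)) * 1) into (- (-1 + 0)), now (a * (- (-1 + 0)))
step 3: add_zero (→) rewrites (-1 + 0) into -1, reaching cost 4 (bound 4)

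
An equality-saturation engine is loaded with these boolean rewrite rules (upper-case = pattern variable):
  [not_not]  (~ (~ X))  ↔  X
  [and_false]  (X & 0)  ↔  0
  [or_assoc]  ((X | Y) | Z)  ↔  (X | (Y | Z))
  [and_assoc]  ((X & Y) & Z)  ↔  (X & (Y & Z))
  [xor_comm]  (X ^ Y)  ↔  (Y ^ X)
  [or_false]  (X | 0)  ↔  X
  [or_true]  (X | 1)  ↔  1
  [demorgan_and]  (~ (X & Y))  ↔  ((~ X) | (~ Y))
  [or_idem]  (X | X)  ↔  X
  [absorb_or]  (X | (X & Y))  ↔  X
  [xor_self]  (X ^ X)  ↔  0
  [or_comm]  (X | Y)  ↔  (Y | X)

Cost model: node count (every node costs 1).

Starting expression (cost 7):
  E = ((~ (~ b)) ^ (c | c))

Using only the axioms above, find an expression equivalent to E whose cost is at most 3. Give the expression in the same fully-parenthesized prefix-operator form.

1. [or_idem →] (c | c)  →  c;  E = ((~ (~ b)) ^ c)
2. [xor_comm →] ((~ (~ b)) ^ c)  →  (c ^ (~ (~ b)))
3. [not_not →] (~ (~ b))  →  b;  cost 3 ≤ 3, done

(c ^ b)   [cost 3]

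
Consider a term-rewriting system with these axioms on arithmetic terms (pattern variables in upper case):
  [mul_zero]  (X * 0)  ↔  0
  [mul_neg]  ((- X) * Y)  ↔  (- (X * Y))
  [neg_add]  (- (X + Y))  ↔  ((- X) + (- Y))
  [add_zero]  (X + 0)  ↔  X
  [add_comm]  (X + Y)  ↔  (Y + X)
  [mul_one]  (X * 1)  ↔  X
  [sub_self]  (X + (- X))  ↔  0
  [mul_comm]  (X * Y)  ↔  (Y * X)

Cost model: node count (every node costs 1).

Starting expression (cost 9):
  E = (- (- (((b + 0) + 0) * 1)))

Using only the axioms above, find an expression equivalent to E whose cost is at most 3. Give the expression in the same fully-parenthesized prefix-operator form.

1. [mul_one →] (((b + 0) + 0) * 1)  →  ((b + 0) + 0);  E = (- (- ((b + 0) + 0)))
2. [add_zero →] (b + 0)  →  b;  E = (- (- (b + 0)))
3. [add_zero →] (b + 0)  →  b;  cost 3 ≤ 3, done

(- (- b))   [cost 3]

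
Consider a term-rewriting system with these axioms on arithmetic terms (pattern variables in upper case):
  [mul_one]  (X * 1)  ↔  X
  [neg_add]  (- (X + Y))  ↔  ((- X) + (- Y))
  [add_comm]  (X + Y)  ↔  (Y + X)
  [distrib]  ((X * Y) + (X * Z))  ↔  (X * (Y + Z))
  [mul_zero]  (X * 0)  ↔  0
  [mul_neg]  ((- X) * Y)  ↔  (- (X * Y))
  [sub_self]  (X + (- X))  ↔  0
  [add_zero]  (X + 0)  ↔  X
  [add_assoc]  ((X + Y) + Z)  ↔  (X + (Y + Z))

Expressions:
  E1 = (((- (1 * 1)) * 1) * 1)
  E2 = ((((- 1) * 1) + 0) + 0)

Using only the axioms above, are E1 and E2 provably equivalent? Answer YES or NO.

(1) (1 * 1)  =[mul_one →]=  1    ⊢ (((- 1) * 1) * 1)
(2) ((- 1) * 1)  =[mul_one →]=  (- 1)    ⊢ ((- 1) * 1)
(3) ((- 1) * 1)  =[add_zero ←]=  (((- 1) * 1) + 0)
(4) (((- 1) * 1) + 0)  =[add_zero ←]=  ((((- 1) * 1) + 0) + 0)    ⊢ E2

YES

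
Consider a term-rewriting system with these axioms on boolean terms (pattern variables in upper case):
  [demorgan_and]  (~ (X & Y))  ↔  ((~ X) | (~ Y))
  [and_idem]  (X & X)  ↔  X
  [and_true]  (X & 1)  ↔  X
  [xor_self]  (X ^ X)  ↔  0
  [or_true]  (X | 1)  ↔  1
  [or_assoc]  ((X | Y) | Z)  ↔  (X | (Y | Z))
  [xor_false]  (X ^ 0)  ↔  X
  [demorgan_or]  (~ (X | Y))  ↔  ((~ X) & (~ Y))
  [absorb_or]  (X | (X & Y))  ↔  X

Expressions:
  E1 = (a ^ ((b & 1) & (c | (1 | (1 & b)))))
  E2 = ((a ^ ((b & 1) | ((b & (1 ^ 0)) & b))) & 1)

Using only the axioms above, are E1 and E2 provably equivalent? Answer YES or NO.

step 1: absorb_or (→) rewrites (1 | (1 & b)) into 1, now (a ^ ((b & 1) & (c | 1)))
step 2: or_true (→) rewrites (c | 1) into 1, now (a ^ ((b & 1) & 1))
step 3: and_true (→) rewrites (b & 1) into b, now (a ^ (b & 1))
step 4: absorb_or (←) rewrites (b & 1) into ((b & 1) | ((b & 1) & b)), now (a ^ ((b & 1) | ((b & 1) & b)))
step 5: and_true (←) rewrites (a ^ ((b & 1) | ((b & 1) & b))) into ((a ^ ((b & 1) | ((b & 1) & b))) & 1)
step 6: xor_false (←) rewrites 1 into (1 ^ 0), which is E2

YES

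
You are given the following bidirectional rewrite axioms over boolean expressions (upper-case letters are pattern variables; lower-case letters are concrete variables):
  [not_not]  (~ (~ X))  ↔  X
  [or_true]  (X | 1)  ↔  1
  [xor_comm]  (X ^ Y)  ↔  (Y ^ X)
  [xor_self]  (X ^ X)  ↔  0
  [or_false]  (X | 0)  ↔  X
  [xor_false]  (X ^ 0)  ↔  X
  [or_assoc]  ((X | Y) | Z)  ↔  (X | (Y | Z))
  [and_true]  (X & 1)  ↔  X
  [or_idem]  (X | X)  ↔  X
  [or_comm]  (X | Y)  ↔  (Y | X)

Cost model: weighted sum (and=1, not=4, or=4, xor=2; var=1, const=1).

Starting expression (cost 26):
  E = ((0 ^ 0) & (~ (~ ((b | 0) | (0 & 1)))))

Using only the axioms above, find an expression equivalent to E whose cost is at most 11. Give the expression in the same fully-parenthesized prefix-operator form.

step 1: not_not (→) rewrites (~ (~ ((b | 0) | (0 & 1)))) into ((b | 0) | (0 & 1)), now ((0 ^ 0) & ((b | 0) | (0 & 1)))
step 2: or_assoc (→) rewrites ((b | 0) | (0 & 1)) into (b | (0 | (0 & 1))), now ((0 ^ 0) & (b | (0 | (0 & 1))))
step 3: and_true (→) rewrites (0 & 1) into 0, now ((0 ^ 0) & (b | (0 | 0)))
step 4: or_idem (→) rewrites (0 | 0) into 0, reaching cost 11 (bound 11)

((0 ^ 0) & (b | 0))   [cost 11]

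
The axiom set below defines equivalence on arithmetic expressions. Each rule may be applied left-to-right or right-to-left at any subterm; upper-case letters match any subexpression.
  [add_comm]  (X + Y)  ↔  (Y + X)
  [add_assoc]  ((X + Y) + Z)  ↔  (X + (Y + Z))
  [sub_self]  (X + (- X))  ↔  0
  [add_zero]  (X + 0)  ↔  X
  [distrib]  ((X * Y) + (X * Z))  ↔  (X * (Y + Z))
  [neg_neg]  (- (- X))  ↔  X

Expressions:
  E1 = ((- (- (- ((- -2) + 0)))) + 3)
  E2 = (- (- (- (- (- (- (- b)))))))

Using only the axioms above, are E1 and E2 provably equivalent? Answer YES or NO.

Every axiom is a valid identity, so a rewrite proof would force E1 and E2 to agree under every assignment.
At b=0: E1 = 1 but E2 = 0; they differ, so no derivation exists.

NO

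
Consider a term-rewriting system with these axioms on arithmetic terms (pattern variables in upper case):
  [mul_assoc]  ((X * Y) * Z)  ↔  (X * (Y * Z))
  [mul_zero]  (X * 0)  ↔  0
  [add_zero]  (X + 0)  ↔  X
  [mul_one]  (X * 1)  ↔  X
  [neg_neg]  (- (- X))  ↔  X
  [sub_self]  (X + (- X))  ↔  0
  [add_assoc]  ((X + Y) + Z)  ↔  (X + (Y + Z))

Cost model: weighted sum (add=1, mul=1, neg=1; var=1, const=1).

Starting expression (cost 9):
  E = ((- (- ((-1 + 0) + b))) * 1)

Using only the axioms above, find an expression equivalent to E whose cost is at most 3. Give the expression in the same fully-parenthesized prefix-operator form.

(-1 + b)   [cost 3]

step 1: neg_neg (→) rewrites (- (- ((-1 + 0) + b))) into ((-1 + 0) + b), now (((-1 + 0) + b) * 1)
step 2: add_zero (→) rewrites (-1 + 0) into -1, now ((-1 + b) * 1)
step 3: mul_one (→) rewrites ((-1 + b) * 1) into (-1 + b), reaching cost 3 (bound 3)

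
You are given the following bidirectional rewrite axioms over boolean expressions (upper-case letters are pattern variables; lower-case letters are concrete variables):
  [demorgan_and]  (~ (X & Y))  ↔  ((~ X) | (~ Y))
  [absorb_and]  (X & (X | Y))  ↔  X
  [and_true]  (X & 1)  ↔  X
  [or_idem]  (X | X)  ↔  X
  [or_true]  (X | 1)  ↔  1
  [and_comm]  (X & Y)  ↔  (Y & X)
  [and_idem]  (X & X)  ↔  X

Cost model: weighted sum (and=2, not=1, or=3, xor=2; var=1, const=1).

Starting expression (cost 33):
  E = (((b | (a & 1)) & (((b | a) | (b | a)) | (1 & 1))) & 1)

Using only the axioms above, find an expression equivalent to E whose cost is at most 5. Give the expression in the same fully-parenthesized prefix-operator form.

(b | a)   [cost 5]

step 1: or_idem (→) rewrites ((b | a) | (b | a)) into (b | a), now (((b | (a & 1)) & ((b | a) | (1 & 1))) & 1)
step 2: and_true (→) rewrites (1 & 1) into 1, now (((b | (a & 1)) & ((b | a) | 1)) & 1)
step 3: and_true (→) rewrites (a & 1) into a, now (((b | a) & ((b | a) | 1)) & 1)
step 4: and_true (→) rewrites (((b | a) & ((b | a) | 1)) & 1) into ((b | a) & ((b | a) | 1))
step 5: absorb_and (→) rewrites ((b | a) & ((b | a) | 1)) into (b | a), reaching cost 5 (bound 5)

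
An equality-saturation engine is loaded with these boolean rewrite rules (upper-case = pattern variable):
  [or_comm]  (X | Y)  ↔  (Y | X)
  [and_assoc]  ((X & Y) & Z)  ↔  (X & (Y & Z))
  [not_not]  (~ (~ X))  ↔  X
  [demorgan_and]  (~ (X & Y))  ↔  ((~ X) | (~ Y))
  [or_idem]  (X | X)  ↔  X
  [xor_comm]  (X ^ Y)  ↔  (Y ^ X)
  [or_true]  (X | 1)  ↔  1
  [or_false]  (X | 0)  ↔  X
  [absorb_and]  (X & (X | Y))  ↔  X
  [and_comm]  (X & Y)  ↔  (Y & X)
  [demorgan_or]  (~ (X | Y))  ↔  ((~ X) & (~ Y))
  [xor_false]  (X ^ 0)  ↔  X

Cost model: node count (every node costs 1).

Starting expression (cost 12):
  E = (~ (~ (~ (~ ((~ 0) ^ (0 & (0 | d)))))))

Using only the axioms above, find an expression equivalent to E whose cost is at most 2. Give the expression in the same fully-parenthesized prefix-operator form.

(~ 0)   [cost 2]

1. [not_not →] (~ (~ ((~ 0) ^ (0 & (0 | d)))))  →  ((~ 0) ^ (0 & (0 | d)));  E = (~ (~ ((~ 0) ^ (0 & (0 | d)))))
2. [absorb_and →] (0 & (0 | d))  →  0;  E = (~ (~ ((~ 0) ^ 0)))
3. [not_not →] (~ (~ ((~ 0) ^ 0)))  →  ((~ 0) ^ 0)
4. [xor_false →] ((~ 0) ^ 0)  →  (~ 0);  cost 2 ≤ 2, done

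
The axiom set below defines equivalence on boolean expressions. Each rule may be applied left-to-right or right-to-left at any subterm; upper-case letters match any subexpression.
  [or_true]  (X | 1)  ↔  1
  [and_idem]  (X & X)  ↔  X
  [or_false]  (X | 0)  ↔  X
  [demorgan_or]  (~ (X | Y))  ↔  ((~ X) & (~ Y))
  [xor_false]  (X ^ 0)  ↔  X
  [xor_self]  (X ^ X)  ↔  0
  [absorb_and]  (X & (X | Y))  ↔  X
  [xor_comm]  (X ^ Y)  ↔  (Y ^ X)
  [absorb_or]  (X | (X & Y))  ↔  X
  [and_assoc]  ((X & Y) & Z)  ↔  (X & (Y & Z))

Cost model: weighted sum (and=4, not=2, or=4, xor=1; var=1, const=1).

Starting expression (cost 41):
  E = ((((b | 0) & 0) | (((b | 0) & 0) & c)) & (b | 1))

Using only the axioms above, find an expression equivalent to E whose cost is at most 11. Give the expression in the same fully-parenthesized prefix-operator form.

((b & 0) & 1)   [cost 11]

step 1: absorb_or (→) rewrites (((b | 0) & 0) | (((b | 0) & 0) & c)) into ((b | 0) & 0), now (((b | 0) & 0) & (b | 1))
step 2: or_true (→) rewrites (b | 1) into 1, now (((b | 0) & 0) & 1)
step 3: or_false (→) rewrites (b | 0) into b, reaching cost 11 (bound 11)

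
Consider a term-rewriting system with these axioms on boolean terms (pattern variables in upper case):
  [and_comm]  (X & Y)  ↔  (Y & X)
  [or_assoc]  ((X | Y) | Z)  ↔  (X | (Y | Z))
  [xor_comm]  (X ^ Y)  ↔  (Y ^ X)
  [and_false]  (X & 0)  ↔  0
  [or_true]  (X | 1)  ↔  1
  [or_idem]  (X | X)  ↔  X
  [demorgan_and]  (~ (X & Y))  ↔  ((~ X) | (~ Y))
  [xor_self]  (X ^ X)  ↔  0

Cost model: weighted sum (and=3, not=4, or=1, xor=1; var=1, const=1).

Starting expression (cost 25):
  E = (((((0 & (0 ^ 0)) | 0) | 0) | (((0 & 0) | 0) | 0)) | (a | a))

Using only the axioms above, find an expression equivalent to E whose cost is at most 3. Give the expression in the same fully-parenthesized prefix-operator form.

1. [xor_self →] (0 ^ 0)  →  0;  E = (((((0 & 0) | 0) | 0) | (((0 & 0) | 0) | 0)) | (a | a))
2. [or_idem →] ((((0 & 0) | 0) | 0) | (((0 & 0) | 0) | 0))  →  (((0 & 0) | 0) | 0);  E = ((((0 & 0) | 0) | 0) | (a | a))
3. [and_false →] (0 & 0)  →  0;  E = (((0 | 0) | 0) | (a | a))
4. [or_idem →] (0 | 0)  →  0;  E = ((0 | 0) | (a | a))
5. [or_idem →] (a | a)  →  a;  E = ((0 | 0) | a)
6. [or_idem →] (0 | 0)  →  0;  cost 3 ≤ 3, done

(0 | a)   [cost 3]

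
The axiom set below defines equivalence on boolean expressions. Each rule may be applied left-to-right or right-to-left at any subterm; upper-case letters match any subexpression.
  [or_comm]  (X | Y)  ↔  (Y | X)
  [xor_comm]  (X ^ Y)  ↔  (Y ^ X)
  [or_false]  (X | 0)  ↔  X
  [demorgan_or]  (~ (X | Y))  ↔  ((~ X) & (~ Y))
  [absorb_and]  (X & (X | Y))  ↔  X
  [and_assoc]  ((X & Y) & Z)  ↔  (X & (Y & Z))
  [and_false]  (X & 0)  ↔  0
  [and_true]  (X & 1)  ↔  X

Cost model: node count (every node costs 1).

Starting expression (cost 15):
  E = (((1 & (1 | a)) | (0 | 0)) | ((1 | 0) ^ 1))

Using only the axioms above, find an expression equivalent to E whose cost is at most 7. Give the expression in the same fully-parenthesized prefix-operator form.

((1 | 0) | (1 ^ 1))   [cost 7]

1. [or_false →] (1 | 0)  →  1;  E = (((1 & (1 | a)) | (0 | 0)) | (1 ^ 1))
2. [or_false →] (0 | 0)  →  0;  E = (((1 & (1 | a)) | 0) | (1 ^ 1))
3. [absorb_and →] (1 & (1 | a))  →  1;  cost 7 ≤ 7, done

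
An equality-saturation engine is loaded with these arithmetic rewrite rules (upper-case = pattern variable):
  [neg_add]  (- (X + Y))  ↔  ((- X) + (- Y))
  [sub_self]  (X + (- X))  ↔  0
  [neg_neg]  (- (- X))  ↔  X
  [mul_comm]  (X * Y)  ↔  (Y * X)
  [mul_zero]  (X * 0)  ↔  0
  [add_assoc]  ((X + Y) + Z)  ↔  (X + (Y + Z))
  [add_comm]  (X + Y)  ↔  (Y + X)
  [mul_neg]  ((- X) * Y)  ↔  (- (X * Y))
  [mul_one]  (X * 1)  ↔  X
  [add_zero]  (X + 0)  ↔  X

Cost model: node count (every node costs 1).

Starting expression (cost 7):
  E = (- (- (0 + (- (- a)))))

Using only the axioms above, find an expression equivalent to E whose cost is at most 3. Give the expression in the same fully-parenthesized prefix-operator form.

(1) (- (- a))  =[neg_neg →]=  a    ⊢ (- (- (0 + a)))
(2) (- (- (0 + a)))  =[neg_neg →]=  (0 + a)    ⊢ cost 3, within 3

(0 + a)   [cost 3]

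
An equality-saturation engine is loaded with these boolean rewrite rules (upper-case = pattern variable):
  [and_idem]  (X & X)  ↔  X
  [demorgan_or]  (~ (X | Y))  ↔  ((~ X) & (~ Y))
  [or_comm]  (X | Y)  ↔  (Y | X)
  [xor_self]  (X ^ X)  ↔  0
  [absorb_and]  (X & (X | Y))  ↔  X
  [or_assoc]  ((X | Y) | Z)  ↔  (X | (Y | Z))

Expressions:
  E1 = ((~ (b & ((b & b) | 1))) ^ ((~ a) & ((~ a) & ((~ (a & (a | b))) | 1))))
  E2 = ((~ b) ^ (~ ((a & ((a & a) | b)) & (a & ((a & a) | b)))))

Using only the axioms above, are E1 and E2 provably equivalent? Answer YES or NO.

step 1: absorb_and (→) rewrites (a & (a | b)) into a, now ((~ (b & ((b & b) | 1))) ^ ((~ a) & ((~ a) & ((~ a) | 1))))
step 2: and_idem (→) rewrites (b & b) into b, now ((~ (b & (b | 1))) ^ ((~ a) & ((~ a) & ((~ a) | 1))))
step 3: absorb_and (→) rewrites (b & (b | 1)) into b, now ((~ b) ^ ((~ a) & ((~ a) & ((~ a) | 1))))
step 4: absorb_and (→) rewrites ((~ a) & ((~ a) | 1)) into (~ a), now ((~ b) ^ ((~ a) & (~ a)))
step 5: and_idem (→) rewrites ((~ a) & (~ a)) into (~ a), now ((~ b) ^ (~ a))
step 6: absorb_and (←) rewrites a into (a & (a | b)), now ((~ b) ^ (~ (a & (a | b))))
step 7: and_idem (←) rewrites a into (a & a), now ((~ b) ^ (~ (a & ((a & a) | b))))
step 8: and_idem (←) rewrites (a & ((a & a) | b)) into ((a & ((a & a) | b)) & (a & ((a & a) | b))), which is E2

YES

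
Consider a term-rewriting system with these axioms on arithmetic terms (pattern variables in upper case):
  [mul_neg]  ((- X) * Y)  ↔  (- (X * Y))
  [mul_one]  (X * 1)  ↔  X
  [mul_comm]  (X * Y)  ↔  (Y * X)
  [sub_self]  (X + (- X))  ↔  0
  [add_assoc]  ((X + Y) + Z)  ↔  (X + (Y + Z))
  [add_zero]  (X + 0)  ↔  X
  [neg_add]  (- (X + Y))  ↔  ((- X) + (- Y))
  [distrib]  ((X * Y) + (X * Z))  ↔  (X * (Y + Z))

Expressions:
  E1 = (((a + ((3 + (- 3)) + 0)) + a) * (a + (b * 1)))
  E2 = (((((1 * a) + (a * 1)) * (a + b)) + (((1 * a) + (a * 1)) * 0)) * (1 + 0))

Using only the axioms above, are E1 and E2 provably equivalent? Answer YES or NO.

YES

1. [sub_self →] (3 + (- 3))  →  0;  E1 = (((a + (0 + 0)) + a) * (a + (b * 1)))
2. [mul_one →] (b * 1)  →  b;  E1 = (((a + (0 + 0)) + a) * (a + b))
3. [add_zero →] (0 + 0)  →  0;  E1 = (((a + 0) + a) * (a + b))
4. [add_zero →] (a + 0)  →  a;  E1 = ((a + a) * (a + b))
5. [mul_one ←] ((a + a) * (a + b))  →  (((a + a) * (a + b)) * 1)
6. [add_zero ←] 1  →  (1 + 0);  E1 = (((a + a) * (a + b)) * (1 + 0))
7. [mul_one ←] a  →  (a * 1);  E1 = ((((a * 1) + a) * (a + b)) * (1 + 0))
8. [mul_comm →] (a * 1)  →  (1 * a);  E1 = ((((1 * a) + a) * (a + b)) * (1 + 0))
9. [add_zero ←] (a + b)  →  ((a + b) + 0);  E1 = ((((1 * a) + a) * ((a + b) + 0)) * (1 + 0))
10. [mul_one ←] a  →  (a * 1);  E1 = ((((1 * a) + (a * 1)) * ((a + b) + 0)) * (1 + 0))
11. [distrib ←] (((1 * a) + (a * 1)) * ((a + b) + 0))  →  ((((1 * a) + (a * 1)) * (a + b)) + (((1 * a) + (a * 1)) * 0));  this is E2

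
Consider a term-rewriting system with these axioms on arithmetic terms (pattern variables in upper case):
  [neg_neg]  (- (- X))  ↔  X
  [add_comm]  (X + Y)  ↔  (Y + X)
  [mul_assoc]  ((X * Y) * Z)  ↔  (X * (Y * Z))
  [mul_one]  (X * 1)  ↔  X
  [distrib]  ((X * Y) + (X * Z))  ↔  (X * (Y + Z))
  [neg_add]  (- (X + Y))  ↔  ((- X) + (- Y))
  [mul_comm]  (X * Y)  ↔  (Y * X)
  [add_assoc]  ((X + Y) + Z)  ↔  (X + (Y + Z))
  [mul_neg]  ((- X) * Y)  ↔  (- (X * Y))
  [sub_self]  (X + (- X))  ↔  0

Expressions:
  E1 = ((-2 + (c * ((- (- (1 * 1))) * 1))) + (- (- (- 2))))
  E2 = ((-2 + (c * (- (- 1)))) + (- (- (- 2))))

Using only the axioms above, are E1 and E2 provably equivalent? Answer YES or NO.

(1) (- (- (1 * 1)))  =[neg_neg →]=  (1 * 1)    ⊢ ((-2 + (c * ((1 * 1) * 1))) + (- (- (- 2))))
(2) (1 * 1)  =[mul_one →]=  1    ⊢ ((-2 + (c * (1 * 1))) + (- (- (- 2))))
(3) (- (- (- 2)))  =[neg_neg →]=  (- 2)    ⊢ ((-2 + (c * (1 * 1))) + (- 2))
(4) (1 * 1)  =[mul_one →]=  1    ⊢ ((-2 + (c * 1)) + (- 2))
(5) (c * 1)  =[mul_one →]=  c    ⊢ ((-2 + c) + (- 2))
(6) (- 2)  =[neg_neg ←]=  (- (- (- 2)))    ⊢ ((-2 + c) + (- (- (- 2))))
(7) c  =[mul_one ←]=  (c * 1)    ⊢ ((-2 + (c * 1)) + (- (- (- 2))))
(8) 1  =[neg_neg ←]=  (- (- 1))    ⊢ E2

YES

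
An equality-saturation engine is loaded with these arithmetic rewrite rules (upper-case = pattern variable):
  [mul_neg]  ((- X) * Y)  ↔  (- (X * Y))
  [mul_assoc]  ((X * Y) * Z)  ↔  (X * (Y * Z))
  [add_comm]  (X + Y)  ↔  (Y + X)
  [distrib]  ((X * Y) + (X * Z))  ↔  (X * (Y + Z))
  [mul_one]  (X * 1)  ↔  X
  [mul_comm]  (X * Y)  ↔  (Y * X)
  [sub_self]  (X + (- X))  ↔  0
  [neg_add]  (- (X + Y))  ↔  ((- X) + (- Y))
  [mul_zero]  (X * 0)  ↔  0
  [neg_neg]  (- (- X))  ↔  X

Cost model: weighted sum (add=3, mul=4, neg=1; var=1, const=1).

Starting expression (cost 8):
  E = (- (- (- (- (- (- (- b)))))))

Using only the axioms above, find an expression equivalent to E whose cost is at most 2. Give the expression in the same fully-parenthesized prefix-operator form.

(1) (- (- b))  =[neg_neg →]=  b    ⊢ (- (- (- (- (- b)))))
(2) (- (- (- (- b))))  =[neg_neg →]=  (- (- b))    ⊢ (- (- (- b)))
(3) (- (- (- b)))  =[neg_neg →]=  (- b)    ⊢ cost 2, within 2

(- b)   [cost 2]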